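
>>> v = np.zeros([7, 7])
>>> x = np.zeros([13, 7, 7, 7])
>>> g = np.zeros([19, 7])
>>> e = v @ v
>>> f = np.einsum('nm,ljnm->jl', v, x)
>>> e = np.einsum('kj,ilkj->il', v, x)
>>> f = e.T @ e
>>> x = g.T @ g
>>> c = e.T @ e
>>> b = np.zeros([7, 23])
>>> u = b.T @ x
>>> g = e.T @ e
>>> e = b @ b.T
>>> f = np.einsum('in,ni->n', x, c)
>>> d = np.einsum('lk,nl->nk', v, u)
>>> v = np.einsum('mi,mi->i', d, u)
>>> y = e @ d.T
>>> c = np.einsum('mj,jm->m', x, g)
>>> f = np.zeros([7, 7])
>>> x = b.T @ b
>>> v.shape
(7,)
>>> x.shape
(23, 23)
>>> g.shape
(7, 7)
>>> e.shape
(7, 7)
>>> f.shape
(7, 7)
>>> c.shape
(7,)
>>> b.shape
(7, 23)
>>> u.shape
(23, 7)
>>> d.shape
(23, 7)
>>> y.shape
(7, 23)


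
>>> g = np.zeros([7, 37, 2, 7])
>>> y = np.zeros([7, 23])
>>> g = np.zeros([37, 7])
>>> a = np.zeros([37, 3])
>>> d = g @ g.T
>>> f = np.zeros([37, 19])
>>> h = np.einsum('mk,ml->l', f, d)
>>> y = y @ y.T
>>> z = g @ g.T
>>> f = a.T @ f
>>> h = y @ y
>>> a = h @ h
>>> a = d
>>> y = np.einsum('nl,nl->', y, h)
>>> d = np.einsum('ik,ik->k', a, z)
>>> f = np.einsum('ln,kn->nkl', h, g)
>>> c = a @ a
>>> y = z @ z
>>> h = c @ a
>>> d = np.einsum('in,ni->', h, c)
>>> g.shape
(37, 7)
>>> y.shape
(37, 37)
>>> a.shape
(37, 37)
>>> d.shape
()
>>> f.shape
(7, 37, 7)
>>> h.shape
(37, 37)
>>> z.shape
(37, 37)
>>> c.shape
(37, 37)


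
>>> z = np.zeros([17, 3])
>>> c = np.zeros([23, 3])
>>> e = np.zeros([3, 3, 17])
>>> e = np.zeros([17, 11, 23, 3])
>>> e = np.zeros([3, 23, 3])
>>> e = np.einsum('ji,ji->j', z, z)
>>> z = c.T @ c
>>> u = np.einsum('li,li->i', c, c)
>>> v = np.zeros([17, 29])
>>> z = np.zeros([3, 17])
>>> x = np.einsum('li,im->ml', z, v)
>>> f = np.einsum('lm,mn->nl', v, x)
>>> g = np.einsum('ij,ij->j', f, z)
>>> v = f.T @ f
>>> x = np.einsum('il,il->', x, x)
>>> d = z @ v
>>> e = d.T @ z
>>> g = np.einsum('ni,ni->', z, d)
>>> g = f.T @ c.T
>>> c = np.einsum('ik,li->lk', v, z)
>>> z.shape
(3, 17)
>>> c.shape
(3, 17)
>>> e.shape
(17, 17)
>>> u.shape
(3,)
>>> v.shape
(17, 17)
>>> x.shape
()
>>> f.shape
(3, 17)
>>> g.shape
(17, 23)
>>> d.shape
(3, 17)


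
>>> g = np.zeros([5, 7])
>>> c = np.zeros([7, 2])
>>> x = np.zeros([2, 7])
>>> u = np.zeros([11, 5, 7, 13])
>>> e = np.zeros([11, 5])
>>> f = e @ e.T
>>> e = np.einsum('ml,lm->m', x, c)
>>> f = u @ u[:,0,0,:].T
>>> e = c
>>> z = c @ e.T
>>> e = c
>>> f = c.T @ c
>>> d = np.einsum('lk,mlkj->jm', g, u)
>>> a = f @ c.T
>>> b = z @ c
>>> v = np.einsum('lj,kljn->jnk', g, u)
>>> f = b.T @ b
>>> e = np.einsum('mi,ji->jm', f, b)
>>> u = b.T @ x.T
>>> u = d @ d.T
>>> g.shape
(5, 7)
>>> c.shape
(7, 2)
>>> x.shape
(2, 7)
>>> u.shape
(13, 13)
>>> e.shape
(7, 2)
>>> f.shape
(2, 2)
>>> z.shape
(7, 7)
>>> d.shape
(13, 11)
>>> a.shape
(2, 7)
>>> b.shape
(7, 2)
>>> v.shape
(7, 13, 11)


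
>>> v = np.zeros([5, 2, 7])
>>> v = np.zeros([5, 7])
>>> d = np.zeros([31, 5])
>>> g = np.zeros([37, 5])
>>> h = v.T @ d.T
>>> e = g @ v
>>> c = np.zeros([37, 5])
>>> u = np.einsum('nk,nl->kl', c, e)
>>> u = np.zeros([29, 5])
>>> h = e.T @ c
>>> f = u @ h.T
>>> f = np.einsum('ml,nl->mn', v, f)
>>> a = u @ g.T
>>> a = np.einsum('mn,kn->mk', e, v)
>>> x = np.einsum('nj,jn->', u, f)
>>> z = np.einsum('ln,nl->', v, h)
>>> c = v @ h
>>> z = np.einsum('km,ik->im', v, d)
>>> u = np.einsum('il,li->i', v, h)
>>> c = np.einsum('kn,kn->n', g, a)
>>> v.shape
(5, 7)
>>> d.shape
(31, 5)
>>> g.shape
(37, 5)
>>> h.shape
(7, 5)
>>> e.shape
(37, 7)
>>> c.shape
(5,)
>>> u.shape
(5,)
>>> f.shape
(5, 29)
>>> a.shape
(37, 5)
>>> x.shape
()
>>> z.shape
(31, 7)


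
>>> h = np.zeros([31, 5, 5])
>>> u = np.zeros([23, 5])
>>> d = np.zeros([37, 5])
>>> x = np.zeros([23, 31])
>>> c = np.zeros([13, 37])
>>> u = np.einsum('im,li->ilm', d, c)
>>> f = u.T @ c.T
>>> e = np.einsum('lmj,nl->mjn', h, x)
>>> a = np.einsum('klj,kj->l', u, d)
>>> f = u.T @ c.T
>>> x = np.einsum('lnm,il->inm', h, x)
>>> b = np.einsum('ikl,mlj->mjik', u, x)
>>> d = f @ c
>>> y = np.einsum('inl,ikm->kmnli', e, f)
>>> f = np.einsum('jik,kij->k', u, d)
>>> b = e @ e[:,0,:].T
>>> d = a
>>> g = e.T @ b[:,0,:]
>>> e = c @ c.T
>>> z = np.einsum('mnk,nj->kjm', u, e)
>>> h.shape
(31, 5, 5)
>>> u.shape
(37, 13, 5)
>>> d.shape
(13,)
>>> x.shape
(23, 5, 5)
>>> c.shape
(13, 37)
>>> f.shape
(5,)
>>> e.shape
(13, 13)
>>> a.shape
(13,)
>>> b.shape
(5, 5, 5)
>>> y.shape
(13, 13, 5, 23, 5)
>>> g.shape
(23, 5, 5)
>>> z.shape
(5, 13, 37)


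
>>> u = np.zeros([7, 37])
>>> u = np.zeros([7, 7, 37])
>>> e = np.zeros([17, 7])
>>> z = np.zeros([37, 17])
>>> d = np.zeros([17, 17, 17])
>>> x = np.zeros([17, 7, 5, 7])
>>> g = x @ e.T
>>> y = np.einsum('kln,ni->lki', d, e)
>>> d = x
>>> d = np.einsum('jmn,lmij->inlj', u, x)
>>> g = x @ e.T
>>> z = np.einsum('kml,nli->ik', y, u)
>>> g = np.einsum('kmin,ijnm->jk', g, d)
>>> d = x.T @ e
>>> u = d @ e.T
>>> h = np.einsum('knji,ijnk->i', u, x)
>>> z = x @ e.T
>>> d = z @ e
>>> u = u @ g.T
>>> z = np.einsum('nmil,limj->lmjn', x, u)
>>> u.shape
(7, 5, 7, 37)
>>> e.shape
(17, 7)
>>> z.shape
(7, 7, 37, 17)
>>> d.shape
(17, 7, 5, 7)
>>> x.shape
(17, 7, 5, 7)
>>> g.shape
(37, 17)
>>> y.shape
(17, 17, 7)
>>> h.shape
(17,)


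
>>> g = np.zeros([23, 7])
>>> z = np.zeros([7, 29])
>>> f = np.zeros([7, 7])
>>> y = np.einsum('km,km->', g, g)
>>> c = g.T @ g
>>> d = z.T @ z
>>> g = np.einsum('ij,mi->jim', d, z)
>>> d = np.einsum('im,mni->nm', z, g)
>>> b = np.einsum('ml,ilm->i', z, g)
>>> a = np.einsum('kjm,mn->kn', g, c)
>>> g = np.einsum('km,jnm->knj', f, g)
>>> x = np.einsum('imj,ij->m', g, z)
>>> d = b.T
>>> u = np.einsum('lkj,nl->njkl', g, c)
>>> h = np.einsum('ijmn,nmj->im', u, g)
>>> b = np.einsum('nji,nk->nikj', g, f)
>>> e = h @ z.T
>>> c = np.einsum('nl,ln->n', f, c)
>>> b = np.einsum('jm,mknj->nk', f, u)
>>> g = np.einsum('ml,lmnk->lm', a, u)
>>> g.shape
(7, 29)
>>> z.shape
(7, 29)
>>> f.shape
(7, 7)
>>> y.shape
()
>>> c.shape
(7,)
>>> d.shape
(29,)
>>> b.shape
(29, 29)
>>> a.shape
(29, 7)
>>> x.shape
(29,)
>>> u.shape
(7, 29, 29, 7)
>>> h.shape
(7, 29)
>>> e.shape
(7, 7)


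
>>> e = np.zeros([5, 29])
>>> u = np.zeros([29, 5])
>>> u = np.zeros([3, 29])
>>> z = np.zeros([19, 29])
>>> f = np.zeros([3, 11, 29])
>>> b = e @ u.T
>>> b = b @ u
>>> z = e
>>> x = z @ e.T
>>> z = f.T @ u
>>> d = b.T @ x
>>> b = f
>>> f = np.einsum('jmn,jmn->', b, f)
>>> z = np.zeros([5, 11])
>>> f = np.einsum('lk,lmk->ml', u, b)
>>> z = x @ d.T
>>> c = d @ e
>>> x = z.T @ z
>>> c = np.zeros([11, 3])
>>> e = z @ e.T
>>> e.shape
(5, 5)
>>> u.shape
(3, 29)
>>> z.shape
(5, 29)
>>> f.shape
(11, 3)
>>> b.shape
(3, 11, 29)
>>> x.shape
(29, 29)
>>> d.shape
(29, 5)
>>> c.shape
(11, 3)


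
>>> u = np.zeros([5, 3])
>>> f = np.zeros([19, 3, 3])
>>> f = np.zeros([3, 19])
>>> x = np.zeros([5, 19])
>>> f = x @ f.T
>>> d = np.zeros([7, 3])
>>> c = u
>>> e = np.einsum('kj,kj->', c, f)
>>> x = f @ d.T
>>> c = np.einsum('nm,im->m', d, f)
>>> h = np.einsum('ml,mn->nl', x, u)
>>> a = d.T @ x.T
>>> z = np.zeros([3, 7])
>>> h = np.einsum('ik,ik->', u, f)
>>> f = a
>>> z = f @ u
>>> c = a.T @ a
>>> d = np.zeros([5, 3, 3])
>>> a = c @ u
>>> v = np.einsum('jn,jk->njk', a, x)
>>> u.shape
(5, 3)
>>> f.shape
(3, 5)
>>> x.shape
(5, 7)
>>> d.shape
(5, 3, 3)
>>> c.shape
(5, 5)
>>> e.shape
()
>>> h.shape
()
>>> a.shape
(5, 3)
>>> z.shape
(3, 3)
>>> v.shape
(3, 5, 7)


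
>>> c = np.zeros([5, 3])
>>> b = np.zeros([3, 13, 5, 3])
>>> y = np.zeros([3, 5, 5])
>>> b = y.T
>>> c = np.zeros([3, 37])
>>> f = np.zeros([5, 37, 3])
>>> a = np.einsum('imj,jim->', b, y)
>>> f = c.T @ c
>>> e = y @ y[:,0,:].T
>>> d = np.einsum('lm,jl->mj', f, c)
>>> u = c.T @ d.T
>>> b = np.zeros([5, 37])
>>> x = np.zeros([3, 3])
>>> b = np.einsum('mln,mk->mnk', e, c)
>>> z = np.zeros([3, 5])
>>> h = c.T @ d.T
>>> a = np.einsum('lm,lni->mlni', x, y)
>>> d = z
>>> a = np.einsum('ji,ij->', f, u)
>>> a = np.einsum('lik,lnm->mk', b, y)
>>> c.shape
(3, 37)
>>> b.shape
(3, 3, 37)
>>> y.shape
(3, 5, 5)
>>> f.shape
(37, 37)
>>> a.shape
(5, 37)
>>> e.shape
(3, 5, 3)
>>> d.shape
(3, 5)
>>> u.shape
(37, 37)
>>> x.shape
(3, 3)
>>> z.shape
(3, 5)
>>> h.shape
(37, 37)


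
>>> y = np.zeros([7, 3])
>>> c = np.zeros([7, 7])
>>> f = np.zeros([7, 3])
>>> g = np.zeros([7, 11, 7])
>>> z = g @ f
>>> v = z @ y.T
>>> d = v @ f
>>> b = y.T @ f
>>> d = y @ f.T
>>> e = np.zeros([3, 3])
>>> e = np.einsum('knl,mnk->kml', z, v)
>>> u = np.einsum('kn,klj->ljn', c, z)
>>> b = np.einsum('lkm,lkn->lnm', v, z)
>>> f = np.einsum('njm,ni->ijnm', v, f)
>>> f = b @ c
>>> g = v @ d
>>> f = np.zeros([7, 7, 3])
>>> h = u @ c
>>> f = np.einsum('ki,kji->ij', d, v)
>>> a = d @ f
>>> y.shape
(7, 3)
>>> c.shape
(7, 7)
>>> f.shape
(7, 11)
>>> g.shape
(7, 11, 7)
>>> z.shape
(7, 11, 3)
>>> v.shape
(7, 11, 7)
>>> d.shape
(7, 7)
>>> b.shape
(7, 3, 7)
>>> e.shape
(7, 7, 3)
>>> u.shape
(11, 3, 7)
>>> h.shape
(11, 3, 7)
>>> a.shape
(7, 11)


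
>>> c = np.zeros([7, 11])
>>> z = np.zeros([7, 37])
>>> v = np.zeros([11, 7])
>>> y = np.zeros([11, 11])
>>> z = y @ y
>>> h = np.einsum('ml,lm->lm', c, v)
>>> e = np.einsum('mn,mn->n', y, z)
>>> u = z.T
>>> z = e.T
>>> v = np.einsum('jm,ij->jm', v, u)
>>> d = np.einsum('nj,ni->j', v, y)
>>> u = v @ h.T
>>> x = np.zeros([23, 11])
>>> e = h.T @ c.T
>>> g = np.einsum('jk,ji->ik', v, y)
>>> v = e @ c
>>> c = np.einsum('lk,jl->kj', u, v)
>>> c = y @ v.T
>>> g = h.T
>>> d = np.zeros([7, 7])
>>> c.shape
(11, 7)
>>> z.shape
(11,)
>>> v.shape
(7, 11)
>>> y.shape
(11, 11)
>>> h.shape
(11, 7)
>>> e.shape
(7, 7)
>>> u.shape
(11, 11)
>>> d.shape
(7, 7)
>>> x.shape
(23, 11)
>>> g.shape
(7, 11)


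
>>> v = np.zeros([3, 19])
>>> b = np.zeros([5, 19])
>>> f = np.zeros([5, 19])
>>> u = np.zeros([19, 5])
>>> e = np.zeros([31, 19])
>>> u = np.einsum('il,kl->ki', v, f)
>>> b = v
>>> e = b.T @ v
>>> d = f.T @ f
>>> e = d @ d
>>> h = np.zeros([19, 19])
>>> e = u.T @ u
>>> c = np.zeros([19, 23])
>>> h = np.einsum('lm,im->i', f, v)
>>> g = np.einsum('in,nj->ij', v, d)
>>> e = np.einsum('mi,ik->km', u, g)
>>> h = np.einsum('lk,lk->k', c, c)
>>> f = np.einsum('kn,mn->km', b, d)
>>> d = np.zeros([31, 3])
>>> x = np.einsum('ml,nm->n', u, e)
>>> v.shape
(3, 19)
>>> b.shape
(3, 19)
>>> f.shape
(3, 19)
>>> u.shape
(5, 3)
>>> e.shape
(19, 5)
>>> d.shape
(31, 3)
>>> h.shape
(23,)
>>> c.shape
(19, 23)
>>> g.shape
(3, 19)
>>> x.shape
(19,)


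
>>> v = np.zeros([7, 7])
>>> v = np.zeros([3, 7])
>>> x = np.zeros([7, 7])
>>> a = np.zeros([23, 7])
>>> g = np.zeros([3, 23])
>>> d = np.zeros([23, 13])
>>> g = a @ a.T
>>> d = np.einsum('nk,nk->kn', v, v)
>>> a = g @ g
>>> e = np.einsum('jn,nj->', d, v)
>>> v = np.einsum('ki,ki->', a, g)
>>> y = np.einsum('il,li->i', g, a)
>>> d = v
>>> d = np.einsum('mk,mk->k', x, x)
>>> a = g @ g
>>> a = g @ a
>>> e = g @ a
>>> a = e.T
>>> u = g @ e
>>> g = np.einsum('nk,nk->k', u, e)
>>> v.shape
()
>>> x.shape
(7, 7)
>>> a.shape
(23, 23)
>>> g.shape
(23,)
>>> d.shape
(7,)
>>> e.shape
(23, 23)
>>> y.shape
(23,)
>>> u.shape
(23, 23)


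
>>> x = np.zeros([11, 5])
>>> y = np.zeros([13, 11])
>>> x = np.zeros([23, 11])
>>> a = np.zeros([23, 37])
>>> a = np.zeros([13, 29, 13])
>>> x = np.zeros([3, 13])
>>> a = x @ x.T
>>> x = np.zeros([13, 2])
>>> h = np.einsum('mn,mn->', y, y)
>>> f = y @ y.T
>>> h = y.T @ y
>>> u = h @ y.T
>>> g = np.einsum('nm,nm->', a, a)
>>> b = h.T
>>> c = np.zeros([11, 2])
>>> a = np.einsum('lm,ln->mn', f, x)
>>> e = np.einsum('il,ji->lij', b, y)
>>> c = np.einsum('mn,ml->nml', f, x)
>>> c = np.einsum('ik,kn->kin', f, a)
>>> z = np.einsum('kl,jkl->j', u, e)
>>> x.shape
(13, 2)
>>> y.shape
(13, 11)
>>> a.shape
(13, 2)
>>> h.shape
(11, 11)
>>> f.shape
(13, 13)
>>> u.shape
(11, 13)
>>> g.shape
()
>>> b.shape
(11, 11)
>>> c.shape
(13, 13, 2)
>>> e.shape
(11, 11, 13)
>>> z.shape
(11,)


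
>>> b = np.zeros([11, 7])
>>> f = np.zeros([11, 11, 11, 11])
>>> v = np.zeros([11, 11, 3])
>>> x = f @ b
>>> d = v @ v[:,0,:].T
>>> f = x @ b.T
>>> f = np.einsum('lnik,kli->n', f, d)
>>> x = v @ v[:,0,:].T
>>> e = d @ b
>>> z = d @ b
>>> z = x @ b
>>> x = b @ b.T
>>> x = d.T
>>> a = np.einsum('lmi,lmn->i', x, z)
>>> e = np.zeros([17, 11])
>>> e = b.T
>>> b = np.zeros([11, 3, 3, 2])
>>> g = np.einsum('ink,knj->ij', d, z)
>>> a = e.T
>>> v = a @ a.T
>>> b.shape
(11, 3, 3, 2)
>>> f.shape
(11,)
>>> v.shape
(11, 11)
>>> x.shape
(11, 11, 11)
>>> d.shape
(11, 11, 11)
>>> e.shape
(7, 11)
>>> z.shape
(11, 11, 7)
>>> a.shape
(11, 7)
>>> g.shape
(11, 7)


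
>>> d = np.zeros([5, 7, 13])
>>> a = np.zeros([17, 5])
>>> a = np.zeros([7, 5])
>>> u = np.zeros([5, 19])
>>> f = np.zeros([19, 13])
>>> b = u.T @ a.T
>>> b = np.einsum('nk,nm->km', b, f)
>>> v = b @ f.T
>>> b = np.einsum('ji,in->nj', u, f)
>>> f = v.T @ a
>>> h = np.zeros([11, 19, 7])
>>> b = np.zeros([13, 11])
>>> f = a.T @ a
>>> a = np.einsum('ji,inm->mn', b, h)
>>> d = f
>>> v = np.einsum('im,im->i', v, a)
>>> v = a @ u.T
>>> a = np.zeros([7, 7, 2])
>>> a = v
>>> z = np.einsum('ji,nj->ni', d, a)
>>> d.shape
(5, 5)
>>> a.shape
(7, 5)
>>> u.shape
(5, 19)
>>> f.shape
(5, 5)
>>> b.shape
(13, 11)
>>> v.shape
(7, 5)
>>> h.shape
(11, 19, 7)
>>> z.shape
(7, 5)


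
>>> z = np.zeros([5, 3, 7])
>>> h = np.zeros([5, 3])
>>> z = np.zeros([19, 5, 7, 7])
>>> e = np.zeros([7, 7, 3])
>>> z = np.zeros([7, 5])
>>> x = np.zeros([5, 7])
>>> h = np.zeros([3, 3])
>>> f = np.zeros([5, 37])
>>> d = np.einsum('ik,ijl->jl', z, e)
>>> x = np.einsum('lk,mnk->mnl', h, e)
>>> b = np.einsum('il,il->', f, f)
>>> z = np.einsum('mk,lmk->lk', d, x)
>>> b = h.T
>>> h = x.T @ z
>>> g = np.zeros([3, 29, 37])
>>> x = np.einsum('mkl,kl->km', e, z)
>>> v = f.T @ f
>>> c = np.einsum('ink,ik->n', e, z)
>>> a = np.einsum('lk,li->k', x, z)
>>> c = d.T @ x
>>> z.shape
(7, 3)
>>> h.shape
(3, 7, 3)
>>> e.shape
(7, 7, 3)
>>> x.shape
(7, 7)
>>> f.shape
(5, 37)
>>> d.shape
(7, 3)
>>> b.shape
(3, 3)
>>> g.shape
(3, 29, 37)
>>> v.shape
(37, 37)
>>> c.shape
(3, 7)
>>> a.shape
(7,)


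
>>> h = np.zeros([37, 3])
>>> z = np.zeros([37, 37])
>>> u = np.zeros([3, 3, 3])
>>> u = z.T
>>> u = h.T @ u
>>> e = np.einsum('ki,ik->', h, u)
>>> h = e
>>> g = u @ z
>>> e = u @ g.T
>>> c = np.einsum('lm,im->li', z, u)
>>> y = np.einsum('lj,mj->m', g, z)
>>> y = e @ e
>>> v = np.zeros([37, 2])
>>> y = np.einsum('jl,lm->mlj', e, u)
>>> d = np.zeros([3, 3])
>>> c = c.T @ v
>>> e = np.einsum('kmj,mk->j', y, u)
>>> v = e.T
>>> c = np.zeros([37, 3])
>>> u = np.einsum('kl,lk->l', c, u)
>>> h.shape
()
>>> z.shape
(37, 37)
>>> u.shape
(3,)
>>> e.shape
(3,)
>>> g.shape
(3, 37)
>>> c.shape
(37, 3)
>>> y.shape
(37, 3, 3)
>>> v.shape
(3,)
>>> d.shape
(3, 3)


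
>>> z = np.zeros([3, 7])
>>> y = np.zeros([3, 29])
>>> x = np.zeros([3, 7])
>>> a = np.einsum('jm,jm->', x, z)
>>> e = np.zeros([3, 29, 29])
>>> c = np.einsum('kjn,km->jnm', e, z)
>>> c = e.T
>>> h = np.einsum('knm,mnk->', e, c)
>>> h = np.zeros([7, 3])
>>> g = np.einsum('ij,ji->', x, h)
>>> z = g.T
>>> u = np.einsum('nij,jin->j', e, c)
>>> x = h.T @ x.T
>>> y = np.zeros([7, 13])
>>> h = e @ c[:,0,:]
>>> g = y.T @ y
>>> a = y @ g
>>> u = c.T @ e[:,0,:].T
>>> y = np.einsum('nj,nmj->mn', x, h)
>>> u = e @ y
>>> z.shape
()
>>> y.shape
(29, 3)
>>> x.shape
(3, 3)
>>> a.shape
(7, 13)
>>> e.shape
(3, 29, 29)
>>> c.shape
(29, 29, 3)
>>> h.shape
(3, 29, 3)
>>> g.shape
(13, 13)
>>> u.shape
(3, 29, 3)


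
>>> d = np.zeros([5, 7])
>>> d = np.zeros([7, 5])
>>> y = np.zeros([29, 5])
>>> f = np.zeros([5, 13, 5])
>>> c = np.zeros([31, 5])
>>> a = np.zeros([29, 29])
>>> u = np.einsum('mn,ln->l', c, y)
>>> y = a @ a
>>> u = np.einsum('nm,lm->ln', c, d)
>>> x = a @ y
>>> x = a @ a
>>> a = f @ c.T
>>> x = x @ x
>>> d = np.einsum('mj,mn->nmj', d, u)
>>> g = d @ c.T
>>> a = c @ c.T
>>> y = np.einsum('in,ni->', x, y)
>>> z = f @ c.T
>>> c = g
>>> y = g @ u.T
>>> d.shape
(31, 7, 5)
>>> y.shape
(31, 7, 7)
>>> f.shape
(5, 13, 5)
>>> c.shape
(31, 7, 31)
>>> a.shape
(31, 31)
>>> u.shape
(7, 31)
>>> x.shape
(29, 29)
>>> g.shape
(31, 7, 31)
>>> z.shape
(5, 13, 31)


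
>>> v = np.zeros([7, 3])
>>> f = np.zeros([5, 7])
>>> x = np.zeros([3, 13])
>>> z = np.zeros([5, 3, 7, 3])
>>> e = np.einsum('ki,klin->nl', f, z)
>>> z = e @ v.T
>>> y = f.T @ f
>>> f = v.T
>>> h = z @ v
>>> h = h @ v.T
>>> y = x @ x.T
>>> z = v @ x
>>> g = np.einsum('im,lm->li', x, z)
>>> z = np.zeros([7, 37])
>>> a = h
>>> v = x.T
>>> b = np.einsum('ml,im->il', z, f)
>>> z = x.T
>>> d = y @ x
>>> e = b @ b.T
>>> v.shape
(13, 3)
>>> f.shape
(3, 7)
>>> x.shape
(3, 13)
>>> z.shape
(13, 3)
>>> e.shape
(3, 3)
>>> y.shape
(3, 3)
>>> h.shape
(3, 7)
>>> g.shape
(7, 3)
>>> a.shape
(3, 7)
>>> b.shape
(3, 37)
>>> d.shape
(3, 13)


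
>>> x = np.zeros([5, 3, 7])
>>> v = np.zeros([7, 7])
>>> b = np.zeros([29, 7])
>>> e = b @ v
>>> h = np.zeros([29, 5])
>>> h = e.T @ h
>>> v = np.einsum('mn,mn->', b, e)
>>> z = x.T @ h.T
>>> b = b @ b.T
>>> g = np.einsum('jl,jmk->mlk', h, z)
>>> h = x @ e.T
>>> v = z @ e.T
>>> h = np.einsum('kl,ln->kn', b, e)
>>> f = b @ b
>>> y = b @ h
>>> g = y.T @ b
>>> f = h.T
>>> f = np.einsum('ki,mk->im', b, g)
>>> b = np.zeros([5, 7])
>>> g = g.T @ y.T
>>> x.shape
(5, 3, 7)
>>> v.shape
(7, 3, 29)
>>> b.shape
(5, 7)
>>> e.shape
(29, 7)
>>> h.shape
(29, 7)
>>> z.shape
(7, 3, 7)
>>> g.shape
(29, 29)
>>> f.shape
(29, 7)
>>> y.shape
(29, 7)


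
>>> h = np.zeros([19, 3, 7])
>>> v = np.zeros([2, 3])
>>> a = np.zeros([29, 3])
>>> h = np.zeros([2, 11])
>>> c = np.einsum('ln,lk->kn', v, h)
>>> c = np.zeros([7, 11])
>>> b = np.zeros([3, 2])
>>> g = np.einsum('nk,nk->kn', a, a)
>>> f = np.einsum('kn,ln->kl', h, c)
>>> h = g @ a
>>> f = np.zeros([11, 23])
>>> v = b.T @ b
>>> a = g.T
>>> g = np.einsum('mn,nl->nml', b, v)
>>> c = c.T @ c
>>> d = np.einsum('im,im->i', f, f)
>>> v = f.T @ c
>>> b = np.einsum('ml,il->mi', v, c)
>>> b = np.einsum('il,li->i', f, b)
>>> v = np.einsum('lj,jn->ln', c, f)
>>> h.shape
(3, 3)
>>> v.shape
(11, 23)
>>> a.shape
(29, 3)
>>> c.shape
(11, 11)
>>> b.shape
(11,)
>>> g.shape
(2, 3, 2)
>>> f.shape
(11, 23)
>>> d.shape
(11,)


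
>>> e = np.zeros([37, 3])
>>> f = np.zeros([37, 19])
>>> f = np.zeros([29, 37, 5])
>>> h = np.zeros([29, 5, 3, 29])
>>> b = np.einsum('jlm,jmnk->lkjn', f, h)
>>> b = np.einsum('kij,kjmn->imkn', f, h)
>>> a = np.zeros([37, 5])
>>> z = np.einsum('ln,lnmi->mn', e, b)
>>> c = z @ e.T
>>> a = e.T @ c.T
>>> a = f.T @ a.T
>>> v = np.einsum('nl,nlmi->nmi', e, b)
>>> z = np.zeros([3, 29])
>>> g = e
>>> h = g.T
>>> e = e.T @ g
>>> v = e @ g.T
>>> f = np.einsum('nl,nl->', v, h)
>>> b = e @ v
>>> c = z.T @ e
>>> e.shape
(3, 3)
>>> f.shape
()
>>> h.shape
(3, 37)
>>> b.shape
(3, 37)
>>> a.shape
(5, 37, 3)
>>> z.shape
(3, 29)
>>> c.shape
(29, 3)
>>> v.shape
(3, 37)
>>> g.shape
(37, 3)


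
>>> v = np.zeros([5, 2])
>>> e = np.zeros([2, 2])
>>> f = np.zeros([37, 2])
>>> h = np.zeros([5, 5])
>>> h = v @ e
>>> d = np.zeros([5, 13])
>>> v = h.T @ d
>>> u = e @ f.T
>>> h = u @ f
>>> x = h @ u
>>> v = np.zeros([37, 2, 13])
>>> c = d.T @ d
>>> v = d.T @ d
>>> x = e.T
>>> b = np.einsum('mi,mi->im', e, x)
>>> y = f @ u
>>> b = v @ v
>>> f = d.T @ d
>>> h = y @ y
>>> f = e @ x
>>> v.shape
(13, 13)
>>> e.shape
(2, 2)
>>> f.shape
(2, 2)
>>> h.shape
(37, 37)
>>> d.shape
(5, 13)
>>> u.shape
(2, 37)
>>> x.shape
(2, 2)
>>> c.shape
(13, 13)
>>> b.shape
(13, 13)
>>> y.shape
(37, 37)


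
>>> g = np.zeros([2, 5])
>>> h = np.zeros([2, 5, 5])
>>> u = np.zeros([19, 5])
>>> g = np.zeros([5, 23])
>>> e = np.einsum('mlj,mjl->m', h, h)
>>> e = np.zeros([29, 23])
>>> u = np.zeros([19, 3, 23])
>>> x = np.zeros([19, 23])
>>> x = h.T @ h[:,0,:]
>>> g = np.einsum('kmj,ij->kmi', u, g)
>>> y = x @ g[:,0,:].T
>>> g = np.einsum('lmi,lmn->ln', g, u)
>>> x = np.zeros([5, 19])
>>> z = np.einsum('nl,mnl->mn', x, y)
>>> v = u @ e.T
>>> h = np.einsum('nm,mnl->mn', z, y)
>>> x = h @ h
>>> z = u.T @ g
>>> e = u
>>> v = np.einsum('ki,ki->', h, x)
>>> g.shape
(19, 23)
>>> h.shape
(5, 5)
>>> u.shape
(19, 3, 23)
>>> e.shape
(19, 3, 23)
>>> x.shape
(5, 5)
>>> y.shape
(5, 5, 19)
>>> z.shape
(23, 3, 23)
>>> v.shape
()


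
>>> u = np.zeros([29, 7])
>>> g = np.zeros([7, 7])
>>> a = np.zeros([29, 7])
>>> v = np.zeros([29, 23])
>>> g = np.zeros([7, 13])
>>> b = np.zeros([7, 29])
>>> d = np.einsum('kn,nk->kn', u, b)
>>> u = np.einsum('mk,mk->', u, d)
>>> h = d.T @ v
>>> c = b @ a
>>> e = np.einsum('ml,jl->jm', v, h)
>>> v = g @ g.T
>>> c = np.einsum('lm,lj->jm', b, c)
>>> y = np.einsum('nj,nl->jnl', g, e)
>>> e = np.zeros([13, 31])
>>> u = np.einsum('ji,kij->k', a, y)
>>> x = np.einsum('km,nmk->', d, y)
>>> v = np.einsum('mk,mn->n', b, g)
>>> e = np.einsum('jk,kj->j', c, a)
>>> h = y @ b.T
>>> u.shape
(13,)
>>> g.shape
(7, 13)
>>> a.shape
(29, 7)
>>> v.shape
(13,)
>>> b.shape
(7, 29)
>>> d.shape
(29, 7)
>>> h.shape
(13, 7, 7)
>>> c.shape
(7, 29)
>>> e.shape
(7,)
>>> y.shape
(13, 7, 29)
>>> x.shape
()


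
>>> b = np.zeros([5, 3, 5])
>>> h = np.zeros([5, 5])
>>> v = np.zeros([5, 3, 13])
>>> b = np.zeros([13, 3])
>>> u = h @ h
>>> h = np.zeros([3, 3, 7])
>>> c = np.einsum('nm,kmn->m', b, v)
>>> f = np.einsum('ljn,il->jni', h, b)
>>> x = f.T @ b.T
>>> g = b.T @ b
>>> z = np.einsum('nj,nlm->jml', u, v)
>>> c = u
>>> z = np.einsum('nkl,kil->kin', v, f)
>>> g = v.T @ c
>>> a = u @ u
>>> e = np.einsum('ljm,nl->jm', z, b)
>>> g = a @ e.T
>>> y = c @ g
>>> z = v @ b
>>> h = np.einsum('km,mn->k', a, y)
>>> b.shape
(13, 3)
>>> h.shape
(5,)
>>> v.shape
(5, 3, 13)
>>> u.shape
(5, 5)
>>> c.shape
(5, 5)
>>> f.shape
(3, 7, 13)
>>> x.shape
(13, 7, 13)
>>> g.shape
(5, 7)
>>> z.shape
(5, 3, 3)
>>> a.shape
(5, 5)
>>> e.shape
(7, 5)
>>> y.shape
(5, 7)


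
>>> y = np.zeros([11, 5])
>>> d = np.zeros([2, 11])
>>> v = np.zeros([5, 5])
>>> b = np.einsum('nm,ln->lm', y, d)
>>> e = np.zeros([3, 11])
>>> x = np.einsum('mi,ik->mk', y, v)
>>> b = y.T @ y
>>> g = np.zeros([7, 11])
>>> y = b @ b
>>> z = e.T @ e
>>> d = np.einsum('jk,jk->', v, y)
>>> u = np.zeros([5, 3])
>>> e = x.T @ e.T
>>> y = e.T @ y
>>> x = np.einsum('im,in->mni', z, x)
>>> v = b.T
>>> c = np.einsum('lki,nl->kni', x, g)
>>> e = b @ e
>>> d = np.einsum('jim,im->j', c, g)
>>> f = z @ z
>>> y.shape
(3, 5)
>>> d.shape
(5,)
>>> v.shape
(5, 5)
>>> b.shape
(5, 5)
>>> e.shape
(5, 3)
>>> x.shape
(11, 5, 11)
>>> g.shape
(7, 11)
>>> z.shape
(11, 11)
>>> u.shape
(5, 3)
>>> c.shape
(5, 7, 11)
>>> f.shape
(11, 11)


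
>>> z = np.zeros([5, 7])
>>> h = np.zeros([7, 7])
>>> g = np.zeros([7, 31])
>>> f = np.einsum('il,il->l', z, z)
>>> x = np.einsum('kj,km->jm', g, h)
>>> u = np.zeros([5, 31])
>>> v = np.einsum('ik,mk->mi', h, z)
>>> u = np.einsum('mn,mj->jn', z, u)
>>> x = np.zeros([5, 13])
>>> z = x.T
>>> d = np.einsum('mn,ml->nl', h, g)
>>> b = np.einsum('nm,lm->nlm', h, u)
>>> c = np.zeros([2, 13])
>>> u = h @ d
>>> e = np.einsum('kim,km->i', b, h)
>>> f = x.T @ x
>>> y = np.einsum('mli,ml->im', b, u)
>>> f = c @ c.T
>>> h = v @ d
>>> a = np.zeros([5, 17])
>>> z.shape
(13, 5)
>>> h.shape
(5, 31)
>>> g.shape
(7, 31)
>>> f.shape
(2, 2)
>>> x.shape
(5, 13)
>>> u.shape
(7, 31)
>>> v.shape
(5, 7)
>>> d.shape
(7, 31)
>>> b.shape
(7, 31, 7)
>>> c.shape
(2, 13)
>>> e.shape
(31,)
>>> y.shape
(7, 7)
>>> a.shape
(5, 17)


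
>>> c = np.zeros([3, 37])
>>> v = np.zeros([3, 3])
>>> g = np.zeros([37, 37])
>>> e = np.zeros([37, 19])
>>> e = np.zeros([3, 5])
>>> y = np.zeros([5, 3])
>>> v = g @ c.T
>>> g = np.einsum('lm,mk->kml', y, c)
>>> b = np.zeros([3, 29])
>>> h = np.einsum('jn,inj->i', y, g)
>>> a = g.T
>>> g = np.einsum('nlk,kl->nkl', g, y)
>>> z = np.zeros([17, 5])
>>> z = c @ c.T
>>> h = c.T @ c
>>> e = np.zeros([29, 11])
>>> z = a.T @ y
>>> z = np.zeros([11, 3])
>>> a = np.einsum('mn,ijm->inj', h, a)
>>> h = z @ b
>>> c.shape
(3, 37)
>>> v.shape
(37, 3)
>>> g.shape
(37, 5, 3)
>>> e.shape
(29, 11)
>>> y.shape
(5, 3)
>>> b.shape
(3, 29)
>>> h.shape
(11, 29)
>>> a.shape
(5, 37, 3)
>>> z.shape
(11, 3)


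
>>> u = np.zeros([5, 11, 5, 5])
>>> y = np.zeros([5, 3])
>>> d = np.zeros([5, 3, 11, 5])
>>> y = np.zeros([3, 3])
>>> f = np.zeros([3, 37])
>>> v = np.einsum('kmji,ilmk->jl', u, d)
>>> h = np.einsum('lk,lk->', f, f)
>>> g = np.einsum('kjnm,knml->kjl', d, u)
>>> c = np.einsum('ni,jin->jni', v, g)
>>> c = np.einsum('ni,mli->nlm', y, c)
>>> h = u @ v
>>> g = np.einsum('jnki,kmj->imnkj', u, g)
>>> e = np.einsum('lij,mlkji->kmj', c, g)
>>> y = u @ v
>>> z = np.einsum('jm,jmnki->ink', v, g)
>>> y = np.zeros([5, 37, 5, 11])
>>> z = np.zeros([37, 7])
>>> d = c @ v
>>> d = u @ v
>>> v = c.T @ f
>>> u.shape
(5, 11, 5, 5)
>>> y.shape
(5, 37, 5, 11)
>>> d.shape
(5, 11, 5, 3)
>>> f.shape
(3, 37)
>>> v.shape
(5, 5, 37)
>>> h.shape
(5, 11, 5, 3)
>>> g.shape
(5, 3, 11, 5, 5)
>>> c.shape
(3, 5, 5)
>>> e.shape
(11, 5, 5)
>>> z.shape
(37, 7)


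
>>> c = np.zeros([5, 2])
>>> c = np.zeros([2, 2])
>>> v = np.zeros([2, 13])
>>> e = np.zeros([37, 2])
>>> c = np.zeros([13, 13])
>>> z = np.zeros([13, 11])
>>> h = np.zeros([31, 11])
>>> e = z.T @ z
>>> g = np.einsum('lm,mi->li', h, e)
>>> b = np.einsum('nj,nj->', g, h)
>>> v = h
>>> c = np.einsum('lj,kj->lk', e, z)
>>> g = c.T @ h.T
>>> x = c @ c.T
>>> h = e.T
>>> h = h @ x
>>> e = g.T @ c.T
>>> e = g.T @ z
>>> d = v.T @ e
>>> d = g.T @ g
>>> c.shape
(11, 13)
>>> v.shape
(31, 11)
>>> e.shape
(31, 11)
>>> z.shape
(13, 11)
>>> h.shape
(11, 11)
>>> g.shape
(13, 31)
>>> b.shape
()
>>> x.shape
(11, 11)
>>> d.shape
(31, 31)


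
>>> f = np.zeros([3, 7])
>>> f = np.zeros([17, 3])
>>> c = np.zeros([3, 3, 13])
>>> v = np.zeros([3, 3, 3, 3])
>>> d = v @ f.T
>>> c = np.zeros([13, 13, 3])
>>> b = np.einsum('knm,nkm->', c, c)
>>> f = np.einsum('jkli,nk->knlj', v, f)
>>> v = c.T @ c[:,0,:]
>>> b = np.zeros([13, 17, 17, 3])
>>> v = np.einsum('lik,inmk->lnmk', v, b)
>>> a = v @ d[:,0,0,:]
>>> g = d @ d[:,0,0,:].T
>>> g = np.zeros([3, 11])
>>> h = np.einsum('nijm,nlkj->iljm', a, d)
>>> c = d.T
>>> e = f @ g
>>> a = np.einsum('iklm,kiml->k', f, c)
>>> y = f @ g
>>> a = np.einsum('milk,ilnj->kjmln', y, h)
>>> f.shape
(3, 17, 3, 3)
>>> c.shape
(17, 3, 3, 3)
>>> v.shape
(3, 17, 17, 3)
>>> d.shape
(3, 3, 3, 17)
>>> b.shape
(13, 17, 17, 3)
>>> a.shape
(11, 17, 3, 3, 17)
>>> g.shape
(3, 11)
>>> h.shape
(17, 3, 17, 17)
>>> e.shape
(3, 17, 3, 11)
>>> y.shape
(3, 17, 3, 11)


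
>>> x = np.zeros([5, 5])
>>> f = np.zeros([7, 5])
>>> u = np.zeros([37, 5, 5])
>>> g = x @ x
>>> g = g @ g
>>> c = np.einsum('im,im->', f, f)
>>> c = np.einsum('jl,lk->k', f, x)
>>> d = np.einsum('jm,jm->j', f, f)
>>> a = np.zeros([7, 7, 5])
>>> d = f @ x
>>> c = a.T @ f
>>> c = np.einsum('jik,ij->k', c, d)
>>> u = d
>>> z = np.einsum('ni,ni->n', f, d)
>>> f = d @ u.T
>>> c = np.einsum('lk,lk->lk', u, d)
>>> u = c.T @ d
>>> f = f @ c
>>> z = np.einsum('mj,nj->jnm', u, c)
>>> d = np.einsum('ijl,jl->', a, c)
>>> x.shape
(5, 5)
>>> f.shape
(7, 5)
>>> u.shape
(5, 5)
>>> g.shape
(5, 5)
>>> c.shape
(7, 5)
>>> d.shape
()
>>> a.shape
(7, 7, 5)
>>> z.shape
(5, 7, 5)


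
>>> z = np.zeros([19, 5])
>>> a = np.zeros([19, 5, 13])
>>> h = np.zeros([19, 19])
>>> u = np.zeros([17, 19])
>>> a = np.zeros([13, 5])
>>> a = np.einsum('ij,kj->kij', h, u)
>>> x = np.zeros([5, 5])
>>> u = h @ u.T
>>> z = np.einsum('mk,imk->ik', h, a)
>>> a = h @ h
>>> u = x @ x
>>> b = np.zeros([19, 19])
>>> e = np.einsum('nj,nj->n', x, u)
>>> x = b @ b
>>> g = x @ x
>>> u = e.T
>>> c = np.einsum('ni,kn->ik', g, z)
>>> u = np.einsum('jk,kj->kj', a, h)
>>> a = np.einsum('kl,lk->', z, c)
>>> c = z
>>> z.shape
(17, 19)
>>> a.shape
()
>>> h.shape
(19, 19)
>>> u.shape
(19, 19)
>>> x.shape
(19, 19)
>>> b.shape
(19, 19)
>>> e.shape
(5,)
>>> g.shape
(19, 19)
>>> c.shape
(17, 19)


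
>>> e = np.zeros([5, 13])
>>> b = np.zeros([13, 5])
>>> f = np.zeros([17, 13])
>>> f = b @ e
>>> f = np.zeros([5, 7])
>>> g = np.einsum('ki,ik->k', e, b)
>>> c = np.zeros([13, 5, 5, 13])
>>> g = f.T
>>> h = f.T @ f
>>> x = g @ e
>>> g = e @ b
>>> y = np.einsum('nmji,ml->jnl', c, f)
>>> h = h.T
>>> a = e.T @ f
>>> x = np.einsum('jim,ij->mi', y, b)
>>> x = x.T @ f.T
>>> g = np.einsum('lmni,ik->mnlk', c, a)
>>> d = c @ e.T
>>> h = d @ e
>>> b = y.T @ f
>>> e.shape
(5, 13)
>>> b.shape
(7, 13, 7)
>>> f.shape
(5, 7)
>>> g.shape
(5, 5, 13, 7)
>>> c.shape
(13, 5, 5, 13)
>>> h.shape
(13, 5, 5, 13)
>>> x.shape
(13, 5)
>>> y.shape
(5, 13, 7)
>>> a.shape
(13, 7)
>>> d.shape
(13, 5, 5, 5)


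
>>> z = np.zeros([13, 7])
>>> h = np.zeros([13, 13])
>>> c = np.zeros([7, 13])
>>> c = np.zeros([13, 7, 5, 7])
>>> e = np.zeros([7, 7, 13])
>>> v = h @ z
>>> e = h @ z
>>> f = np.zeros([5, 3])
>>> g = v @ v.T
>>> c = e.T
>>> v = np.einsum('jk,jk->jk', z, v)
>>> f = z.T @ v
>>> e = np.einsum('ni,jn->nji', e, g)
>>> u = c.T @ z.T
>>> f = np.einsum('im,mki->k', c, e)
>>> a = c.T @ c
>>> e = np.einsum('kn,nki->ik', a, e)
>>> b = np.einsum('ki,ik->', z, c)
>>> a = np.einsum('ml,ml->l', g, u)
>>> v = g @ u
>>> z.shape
(13, 7)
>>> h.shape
(13, 13)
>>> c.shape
(7, 13)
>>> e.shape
(7, 13)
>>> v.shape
(13, 13)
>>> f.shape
(13,)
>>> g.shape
(13, 13)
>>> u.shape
(13, 13)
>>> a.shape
(13,)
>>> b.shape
()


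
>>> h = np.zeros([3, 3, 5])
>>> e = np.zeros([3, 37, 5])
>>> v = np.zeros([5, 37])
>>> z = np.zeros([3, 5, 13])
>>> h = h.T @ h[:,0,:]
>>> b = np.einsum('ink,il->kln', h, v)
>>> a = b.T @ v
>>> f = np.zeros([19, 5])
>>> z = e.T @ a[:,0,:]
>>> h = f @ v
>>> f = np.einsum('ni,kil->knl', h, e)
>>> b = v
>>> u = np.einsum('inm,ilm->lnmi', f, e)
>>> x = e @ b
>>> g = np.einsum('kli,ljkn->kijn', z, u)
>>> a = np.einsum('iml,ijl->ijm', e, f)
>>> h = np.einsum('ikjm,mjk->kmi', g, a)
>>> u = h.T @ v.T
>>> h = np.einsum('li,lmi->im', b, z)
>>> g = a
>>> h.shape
(37, 37)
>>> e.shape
(3, 37, 5)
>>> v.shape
(5, 37)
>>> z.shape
(5, 37, 37)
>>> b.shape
(5, 37)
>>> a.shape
(3, 19, 37)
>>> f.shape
(3, 19, 5)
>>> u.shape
(5, 3, 5)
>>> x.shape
(3, 37, 37)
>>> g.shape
(3, 19, 37)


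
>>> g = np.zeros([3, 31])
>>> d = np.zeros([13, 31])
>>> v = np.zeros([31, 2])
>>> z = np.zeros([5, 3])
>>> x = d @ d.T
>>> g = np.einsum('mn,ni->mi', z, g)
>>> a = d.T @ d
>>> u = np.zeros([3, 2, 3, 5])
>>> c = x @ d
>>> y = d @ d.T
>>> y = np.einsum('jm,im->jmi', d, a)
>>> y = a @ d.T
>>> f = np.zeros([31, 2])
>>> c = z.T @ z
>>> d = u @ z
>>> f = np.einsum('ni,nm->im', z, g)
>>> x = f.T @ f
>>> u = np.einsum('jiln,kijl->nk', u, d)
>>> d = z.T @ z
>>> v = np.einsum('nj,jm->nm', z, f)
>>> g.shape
(5, 31)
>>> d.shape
(3, 3)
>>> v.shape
(5, 31)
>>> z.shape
(5, 3)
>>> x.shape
(31, 31)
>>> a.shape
(31, 31)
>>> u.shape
(5, 3)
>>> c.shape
(3, 3)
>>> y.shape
(31, 13)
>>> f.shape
(3, 31)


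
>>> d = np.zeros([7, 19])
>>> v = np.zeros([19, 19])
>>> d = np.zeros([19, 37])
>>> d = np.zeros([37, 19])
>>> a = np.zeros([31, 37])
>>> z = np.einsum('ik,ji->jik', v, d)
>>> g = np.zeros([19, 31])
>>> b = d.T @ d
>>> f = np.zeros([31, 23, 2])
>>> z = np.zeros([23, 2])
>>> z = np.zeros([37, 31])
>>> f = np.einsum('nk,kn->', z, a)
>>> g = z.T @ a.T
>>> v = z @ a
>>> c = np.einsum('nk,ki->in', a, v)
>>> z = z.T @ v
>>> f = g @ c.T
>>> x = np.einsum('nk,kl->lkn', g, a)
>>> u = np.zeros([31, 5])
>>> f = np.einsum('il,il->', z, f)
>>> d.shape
(37, 19)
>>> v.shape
(37, 37)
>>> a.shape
(31, 37)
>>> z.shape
(31, 37)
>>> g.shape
(31, 31)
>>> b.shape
(19, 19)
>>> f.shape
()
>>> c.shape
(37, 31)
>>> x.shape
(37, 31, 31)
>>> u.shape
(31, 5)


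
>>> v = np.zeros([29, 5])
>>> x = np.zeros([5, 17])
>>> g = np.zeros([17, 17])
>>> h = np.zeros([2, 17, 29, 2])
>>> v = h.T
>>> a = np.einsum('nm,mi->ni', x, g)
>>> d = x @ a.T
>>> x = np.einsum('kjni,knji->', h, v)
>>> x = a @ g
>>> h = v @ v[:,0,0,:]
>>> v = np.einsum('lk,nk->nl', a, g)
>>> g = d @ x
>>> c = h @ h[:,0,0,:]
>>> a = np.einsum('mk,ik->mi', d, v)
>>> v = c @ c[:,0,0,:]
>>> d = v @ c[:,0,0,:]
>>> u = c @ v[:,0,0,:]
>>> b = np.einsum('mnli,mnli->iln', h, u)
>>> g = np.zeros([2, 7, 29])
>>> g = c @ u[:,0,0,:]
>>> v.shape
(2, 29, 17, 2)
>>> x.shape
(5, 17)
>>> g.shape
(2, 29, 17, 2)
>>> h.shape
(2, 29, 17, 2)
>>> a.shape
(5, 17)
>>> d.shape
(2, 29, 17, 2)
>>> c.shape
(2, 29, 17, 2)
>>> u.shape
(2, 29, 17, 2)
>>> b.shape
(2, 17, 29)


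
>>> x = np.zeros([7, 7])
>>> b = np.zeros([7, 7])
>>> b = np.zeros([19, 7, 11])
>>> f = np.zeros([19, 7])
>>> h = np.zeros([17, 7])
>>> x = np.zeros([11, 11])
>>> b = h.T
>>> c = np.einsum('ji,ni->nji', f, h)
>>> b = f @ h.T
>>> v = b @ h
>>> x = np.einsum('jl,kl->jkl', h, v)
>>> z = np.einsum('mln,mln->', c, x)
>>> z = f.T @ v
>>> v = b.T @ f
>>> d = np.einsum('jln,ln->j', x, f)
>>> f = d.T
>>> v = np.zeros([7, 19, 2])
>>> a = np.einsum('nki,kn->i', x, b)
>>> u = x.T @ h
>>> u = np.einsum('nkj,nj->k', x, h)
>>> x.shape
(17, 19, 7)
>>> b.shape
(19, 17)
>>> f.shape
(17,)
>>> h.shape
(17, 7)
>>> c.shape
(17, 19, 7)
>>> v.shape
(7, 19, 2)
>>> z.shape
(7, 7)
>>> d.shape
(17,)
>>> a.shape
(7,)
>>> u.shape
(19,)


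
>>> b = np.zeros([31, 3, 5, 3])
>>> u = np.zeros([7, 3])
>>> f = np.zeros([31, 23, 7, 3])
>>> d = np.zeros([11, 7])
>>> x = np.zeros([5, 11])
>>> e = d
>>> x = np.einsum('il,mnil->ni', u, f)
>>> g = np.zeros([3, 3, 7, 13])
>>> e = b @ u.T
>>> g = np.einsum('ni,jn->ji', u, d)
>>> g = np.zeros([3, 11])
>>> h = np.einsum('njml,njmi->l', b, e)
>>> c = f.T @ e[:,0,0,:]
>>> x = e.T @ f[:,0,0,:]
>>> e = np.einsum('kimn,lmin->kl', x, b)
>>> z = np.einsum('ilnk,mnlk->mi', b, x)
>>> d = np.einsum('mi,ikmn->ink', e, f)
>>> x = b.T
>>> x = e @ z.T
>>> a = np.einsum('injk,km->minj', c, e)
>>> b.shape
(31, 3, 5, 3)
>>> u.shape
(7, 3)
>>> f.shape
(31, 23, 7, 3)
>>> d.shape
(31, 3, 23)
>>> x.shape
(7, 7)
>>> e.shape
(7, 31)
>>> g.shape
(3, 11)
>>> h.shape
(3,)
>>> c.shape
(3, 7, 23, 7)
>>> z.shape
(7, 31)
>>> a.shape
(31, 3, 7, 23)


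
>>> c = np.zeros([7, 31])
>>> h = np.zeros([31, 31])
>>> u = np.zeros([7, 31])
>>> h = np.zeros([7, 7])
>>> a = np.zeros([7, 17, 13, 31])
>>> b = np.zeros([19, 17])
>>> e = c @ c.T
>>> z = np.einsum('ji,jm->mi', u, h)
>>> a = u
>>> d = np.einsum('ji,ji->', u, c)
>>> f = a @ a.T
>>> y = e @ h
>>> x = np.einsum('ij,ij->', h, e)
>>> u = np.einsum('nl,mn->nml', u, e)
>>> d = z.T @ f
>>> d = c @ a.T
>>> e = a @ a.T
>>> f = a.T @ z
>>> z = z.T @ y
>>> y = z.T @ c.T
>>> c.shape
(7, 31)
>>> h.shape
(7, 7)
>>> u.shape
(7, 7, 31)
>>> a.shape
(7, 31)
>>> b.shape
(19, 17)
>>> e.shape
(7, 7)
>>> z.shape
(31, 7)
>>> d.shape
(7, 7)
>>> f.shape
(31, 31)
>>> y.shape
(7, 7)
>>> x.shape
()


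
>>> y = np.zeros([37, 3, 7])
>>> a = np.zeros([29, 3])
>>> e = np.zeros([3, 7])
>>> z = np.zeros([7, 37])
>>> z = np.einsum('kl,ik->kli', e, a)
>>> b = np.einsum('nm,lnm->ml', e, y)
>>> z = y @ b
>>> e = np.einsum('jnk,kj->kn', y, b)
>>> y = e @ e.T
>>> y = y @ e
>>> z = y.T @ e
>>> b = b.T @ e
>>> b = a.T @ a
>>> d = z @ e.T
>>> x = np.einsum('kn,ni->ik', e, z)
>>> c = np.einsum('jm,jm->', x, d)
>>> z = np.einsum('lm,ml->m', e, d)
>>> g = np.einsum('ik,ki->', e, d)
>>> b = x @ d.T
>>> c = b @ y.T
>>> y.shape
(7, 3)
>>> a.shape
(29, 3)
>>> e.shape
(7, 3)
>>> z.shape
(3,)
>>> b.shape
(3, 3)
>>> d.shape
(3, 7)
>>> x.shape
(3, 7)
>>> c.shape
(3, 7)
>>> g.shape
()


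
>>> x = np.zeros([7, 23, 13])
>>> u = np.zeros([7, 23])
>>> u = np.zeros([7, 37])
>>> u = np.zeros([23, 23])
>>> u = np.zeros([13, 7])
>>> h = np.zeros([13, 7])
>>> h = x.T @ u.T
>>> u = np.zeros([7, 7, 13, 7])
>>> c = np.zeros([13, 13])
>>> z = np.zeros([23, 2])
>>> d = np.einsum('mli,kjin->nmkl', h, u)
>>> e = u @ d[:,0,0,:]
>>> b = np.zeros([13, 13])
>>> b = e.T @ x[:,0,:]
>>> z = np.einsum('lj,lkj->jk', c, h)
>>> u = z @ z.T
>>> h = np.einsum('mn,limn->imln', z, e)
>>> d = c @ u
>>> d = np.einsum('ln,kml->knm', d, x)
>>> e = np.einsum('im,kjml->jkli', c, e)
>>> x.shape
(7, 23, 13)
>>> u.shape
(13, 13)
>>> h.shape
(7, 13, 7, 23)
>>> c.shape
(13, 13)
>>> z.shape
(13, 23)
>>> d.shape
(7, 13, 23)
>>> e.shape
(7, 7, 23, 13)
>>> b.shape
(23, 13, 7, 13)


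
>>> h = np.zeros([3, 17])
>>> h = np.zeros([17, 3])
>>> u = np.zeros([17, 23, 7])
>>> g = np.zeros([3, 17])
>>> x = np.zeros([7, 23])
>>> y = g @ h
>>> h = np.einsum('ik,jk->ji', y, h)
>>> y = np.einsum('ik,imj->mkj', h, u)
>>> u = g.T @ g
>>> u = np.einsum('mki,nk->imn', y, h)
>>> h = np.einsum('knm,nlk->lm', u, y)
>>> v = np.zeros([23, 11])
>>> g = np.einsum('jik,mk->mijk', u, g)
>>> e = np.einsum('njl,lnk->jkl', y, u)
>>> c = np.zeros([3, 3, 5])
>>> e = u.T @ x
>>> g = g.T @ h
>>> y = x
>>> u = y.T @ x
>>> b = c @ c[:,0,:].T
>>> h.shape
(3, 17)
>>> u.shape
(23, 23)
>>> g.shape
(17, 7, 23, 17)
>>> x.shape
(7, 23)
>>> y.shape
(7, 23)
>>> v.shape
(23, 11)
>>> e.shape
(17, 23, 23)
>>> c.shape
(3, 3, 5)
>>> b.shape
(3, 3, 3)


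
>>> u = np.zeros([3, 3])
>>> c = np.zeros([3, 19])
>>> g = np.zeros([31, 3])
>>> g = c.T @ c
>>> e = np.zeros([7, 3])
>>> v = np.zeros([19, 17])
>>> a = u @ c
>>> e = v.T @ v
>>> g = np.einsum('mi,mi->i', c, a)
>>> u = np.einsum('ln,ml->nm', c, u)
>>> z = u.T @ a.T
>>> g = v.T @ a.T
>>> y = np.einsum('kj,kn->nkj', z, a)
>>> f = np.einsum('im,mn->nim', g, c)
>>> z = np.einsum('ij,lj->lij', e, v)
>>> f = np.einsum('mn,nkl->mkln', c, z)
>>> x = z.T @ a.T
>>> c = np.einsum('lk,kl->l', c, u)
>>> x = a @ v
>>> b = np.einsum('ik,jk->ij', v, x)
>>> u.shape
(19, 3)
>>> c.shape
(3,)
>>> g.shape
(17, 3)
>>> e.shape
(17, 17)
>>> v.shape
(19, 17)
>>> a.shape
(3, 19)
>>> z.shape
(19, 17, 17)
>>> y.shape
(19, 3, 3)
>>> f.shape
(3, 17, 17, 19)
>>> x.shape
(3, 17)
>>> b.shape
(19, 3)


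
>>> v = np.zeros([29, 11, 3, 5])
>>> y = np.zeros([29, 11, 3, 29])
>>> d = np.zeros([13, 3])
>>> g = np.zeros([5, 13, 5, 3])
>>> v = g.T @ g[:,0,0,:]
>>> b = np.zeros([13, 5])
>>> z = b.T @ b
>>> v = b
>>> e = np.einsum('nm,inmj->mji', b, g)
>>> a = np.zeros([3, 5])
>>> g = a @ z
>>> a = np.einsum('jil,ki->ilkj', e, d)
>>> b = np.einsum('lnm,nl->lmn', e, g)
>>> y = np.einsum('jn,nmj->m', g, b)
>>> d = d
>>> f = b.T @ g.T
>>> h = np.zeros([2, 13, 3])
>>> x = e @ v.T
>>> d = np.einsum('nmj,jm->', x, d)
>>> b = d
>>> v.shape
(13, 5)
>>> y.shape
(5,)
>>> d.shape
()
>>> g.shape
(3, 5)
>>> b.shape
()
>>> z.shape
(5, 5)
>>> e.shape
(5, 3, 5)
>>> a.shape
(3, 5, 13, 5)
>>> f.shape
(3, 5, 3)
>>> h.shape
(2, 13, 3)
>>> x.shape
(5, 3, 13)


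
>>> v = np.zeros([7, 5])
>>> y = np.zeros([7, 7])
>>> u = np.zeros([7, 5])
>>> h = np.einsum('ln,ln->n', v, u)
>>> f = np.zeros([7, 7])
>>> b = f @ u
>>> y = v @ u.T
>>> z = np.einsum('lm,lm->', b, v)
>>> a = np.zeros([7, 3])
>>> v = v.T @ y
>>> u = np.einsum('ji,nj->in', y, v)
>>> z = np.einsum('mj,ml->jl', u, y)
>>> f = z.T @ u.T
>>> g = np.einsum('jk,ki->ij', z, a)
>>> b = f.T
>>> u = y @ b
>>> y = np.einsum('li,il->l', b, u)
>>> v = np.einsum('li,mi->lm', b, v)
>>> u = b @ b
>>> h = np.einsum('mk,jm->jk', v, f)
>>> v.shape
(7, 5)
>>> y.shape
(7,)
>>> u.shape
(7, 7)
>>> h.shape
(7, 5)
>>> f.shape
(7, 7)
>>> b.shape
(7, 7)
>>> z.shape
(5, 7)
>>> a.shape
(7, 3)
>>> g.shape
(3, 5)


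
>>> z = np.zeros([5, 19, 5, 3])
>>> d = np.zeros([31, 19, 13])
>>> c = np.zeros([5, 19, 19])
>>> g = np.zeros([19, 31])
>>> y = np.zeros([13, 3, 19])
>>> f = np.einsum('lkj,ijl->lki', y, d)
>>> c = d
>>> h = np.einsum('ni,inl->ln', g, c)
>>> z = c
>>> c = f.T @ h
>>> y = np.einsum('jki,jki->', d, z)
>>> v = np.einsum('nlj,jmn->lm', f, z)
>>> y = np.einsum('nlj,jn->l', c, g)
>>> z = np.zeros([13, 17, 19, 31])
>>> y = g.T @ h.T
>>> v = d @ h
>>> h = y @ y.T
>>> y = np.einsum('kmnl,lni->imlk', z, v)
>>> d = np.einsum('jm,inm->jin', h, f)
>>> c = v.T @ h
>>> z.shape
(13, 17, 19, 31)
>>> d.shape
(31, 13, 3)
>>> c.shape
(19, 19, 31)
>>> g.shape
(19, 31)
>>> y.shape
(19, 17, 31, 13)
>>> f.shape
(13, 3, 31)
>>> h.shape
(31, 31)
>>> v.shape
(31, 19, 19)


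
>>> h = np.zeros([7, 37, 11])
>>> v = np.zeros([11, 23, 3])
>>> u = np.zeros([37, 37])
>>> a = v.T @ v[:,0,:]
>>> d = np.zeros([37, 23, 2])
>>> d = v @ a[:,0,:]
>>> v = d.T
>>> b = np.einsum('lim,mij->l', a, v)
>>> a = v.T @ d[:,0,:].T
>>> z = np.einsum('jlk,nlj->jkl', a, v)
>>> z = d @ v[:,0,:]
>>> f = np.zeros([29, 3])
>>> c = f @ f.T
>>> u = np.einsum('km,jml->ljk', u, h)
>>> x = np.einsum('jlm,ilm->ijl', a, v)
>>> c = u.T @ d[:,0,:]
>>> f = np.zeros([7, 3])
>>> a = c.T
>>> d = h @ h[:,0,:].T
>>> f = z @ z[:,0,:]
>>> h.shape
(7, 37, 11)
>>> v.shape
(3, 23, 11)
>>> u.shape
(11, 7, 37)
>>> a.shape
(3, 7, 37)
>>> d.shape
(7, 37, 7)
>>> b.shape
(3,)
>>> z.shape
(11, 23, 11)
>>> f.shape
(11, 23, 11)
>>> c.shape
(37, 7, 3)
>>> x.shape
(3, 11, 23)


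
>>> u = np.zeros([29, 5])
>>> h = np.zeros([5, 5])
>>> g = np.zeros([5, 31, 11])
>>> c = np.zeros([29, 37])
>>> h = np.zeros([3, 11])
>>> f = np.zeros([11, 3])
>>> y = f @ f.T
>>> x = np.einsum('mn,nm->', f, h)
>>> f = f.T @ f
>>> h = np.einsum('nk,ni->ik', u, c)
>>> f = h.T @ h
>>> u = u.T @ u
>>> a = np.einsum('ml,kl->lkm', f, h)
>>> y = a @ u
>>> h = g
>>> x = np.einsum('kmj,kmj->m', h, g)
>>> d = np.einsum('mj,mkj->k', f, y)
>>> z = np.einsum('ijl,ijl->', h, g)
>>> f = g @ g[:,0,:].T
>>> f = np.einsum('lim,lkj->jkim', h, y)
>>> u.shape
(5, 5)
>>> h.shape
(5, 31, 11)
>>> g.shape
(5, 31, 11)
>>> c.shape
(29, 37)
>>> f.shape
(5, 37, 31, 11)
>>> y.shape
(5, 37, 5)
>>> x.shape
(31,)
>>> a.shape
(5, 37, 5)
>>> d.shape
(37,)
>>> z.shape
()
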